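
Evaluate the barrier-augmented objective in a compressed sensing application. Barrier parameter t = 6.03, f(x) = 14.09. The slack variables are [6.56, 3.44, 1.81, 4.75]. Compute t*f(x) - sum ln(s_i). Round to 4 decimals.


Step 1: Compute log-barrier.
ln values: [1.881, 1.2355, 0.5933, 1.5581]
phi = -(1.881 + 1.2355 + 0.5933 + 1.5581) = -5.2679
Step 2: Compute augmented objective.
t*f(x) = 6.03*14.09 = 84.9627
Total = 84.9627 - 5.2679 = 79.6948


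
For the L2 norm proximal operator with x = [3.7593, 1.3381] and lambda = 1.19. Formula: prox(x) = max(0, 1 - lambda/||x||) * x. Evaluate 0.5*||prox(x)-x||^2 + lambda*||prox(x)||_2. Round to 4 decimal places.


Step 1: Compute ||x||.
||x|| = 3.9903
Step 2: Compute scaling factor.
scale = max(0, 1 - 1.19/3.9903) = 0.7018
Step 3: prox(x) = [2.6382, 0.9391]
||prox(x)|| = 2.8003
Step 4: Proximal objective.
0.5*||prox-x||^2 = 0.7081
lambda*||prox|| = 3.3324
Total = 4.0405


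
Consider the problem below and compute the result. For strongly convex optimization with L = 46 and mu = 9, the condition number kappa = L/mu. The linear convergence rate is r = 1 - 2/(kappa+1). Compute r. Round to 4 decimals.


Step 1: Compute the condition number.
kappa = L/mu = 46/9 = 5.1111
Step 2: Compute the convergence rate.
r = 1 - 2/(kappa + 1) = 1 - 2*mu/(L + mu) = (L - mu)/(L + mu) = 37/55 = 0.6727


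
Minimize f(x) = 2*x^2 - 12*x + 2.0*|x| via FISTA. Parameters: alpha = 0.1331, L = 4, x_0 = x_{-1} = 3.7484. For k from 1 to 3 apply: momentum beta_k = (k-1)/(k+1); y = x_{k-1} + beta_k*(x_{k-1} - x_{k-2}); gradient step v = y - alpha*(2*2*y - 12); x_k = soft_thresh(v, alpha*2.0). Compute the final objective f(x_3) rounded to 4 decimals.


FISTA on f(x) = 2*x^2 - 12*x + 2.0*|x|
L = 4, alpha = 0.1331
Iteration 1: beta = 0.0, y = 3.7484 + 0.0*(3.7484 - 3.7484) = 3.7484
  grad(y) = 2.9936, v = y - alpha*grad = 3.35
  prox(v) = soft_thresh(3.35, 0.2662) = 3.0838
Iteration 2: beta = 0.3333, y = 3.0838 + 0.3333*(3.0838 - 3.7484) = 2.8622
  grad(y) = -0.5512, v = y - alpha*grad = 2.9356
  prox(v) = soft_thresh(2.9356, 0.2662) = 2.6694
Iteration 3: beta = 0.5, y = 2.6694 + 0.5*(2.6694 - 3.0838) = 2.4622
  grad(y) = -2.1513, v = y - alpha*grad = 2.7485
  prox(v) = soft_thresh(2.7485, 0.2662) = 2.4823
f(x_3) = 2*2.4823^2 - 12*2.4823 + 2.0*|2.4823| = -12.4994


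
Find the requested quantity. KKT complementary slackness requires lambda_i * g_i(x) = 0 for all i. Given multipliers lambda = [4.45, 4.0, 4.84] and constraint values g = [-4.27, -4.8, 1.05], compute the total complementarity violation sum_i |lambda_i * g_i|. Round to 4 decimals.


KKT complementary slackness check:
lambda_1 * g_1 = 4.45 * -4.27 = -19.0015
lambda_2 * g_2 = 4.0 * -4.8 = -19.2
lambda_3 * g_3 = 4.84 * 1.05 = 5.082
Total violation = 19.0015 + 19.2 + 5.082 = 43.2835


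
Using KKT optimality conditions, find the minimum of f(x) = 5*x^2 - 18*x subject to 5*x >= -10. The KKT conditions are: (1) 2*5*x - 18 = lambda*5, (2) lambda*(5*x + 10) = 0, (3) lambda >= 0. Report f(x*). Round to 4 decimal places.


Step 1: Try lambda = 0 (constraint inactive).
Stationarity: 2*5*x - 18 = 0
x* = 18/(2*5) = 1.8
Check constraint: 5*1.8 = 9.0 >= -10 -- satisfied.
Step 2: Compute optimal value.
f(x*) = 5*1.8^2 - 18*1.8 = -16.2


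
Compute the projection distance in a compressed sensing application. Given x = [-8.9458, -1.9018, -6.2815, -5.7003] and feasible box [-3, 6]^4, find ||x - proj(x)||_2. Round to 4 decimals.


Project each component onto [-3, 6].
clip(-8.9458) = -3.0, clip(-1.9018) = -1.9018, clip(-6.2815) = -3.0, clip(-5.7003) = -3.0
Projection = [-3.0, -1.9018, -3.0, -3.0]
Squared diffs: [35.3525, 0.0, 10.7682, 7.2916]
Distance = sqrt(53.4123) = 7.3084


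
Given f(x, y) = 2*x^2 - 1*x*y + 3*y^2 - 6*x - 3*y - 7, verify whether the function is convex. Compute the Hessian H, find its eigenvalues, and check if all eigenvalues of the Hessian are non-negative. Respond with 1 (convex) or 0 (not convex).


The Hessian of f(x,y) = 2*x^2 - 1*x*y + 3*y^2 - 6*x - 3*y - 7 is:
H = [[4, -1], [-1, 6]]
Trace = 4 + 6 = 10
Determinant = 4*6 - (-1)^2 = 23
Discriminant = (10)^2 - 4*23 = 8.0
Eigenvalues: lambda_1 = 3.5858, lambda_2 = 6.4142
The function is convex.

1


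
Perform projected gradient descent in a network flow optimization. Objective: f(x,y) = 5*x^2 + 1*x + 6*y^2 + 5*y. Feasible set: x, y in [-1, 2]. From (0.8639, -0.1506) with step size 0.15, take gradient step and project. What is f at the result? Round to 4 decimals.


Step 1: Compute gradient at (0.8639, -0.1506).
grad_x = 2*5*0.8639 + 1 = 9.639
grad_y = 2*6*-0.1506 + 5 = 3.1928
Step 2: Gradient step.
x_raw = 0.8639 - 0.15*9.639 = -0.582
y_raw = -0.1506 - 0.15*3.1928 = -0.6295
Step 3: Project onto [-1, 2].
x_proj = clip(-0.582) = -0.582
y_proj = clip(-0.6295) = -0.6295
Step 4: Evaluate f.
f(-0.582, -0.6295) = 0.3416


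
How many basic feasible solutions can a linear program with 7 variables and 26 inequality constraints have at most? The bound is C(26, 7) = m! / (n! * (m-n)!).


Each vertex corresponds to some choice of n active constraints out of m, so the number of vertices is at most C(m, n) = m! / (n!(m-n)!).
m = 26, n = 7
Numerator: 26 * 25 * 24 * 23 * 22 * 21 * 20
Denominator: 7! = 5040
C(26, 7) = 657800


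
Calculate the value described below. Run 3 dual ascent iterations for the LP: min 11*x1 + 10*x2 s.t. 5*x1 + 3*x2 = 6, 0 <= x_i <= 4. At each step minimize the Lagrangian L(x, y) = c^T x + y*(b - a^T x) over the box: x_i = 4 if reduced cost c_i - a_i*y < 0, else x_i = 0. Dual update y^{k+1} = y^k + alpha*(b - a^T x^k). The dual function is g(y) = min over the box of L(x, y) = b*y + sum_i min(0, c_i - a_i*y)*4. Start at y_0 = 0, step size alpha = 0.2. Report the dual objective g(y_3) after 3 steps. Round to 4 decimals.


Dual ascent for LP: min 11*x1 + 10*x2, 5*x1 + 3*x2 = 6, 0 <= x_i <= 4
Step 1: y^k = 0.0, reduced costs: (11.0, 10.0)
  x^k = (0.0, 0.0), subgradient = b - a^T x = 6.0
  y^{k+1} = 0.0 + 0.2*6.0 = 1.2
Step 2: y^k = 1.2, reduced costs: (5.0, 6.4)
  x^k = (0.0, 0.0), subgradient = b - a^T x = 6.0
  y^{k+1} = 1.2 + 0.2*6.0 = 2.4
Step 3: y^k = 2.4, reduced costs: (-1.0, 2.8)
  x^k = (4.0, 0.0), subgradient = b - a^T x = -14.0
  y^{k+1} = 2.4 + 0.2*-14.0 = -0.4
Dual objective at y_3 = -0.4: reduced costs (13.0, 11.2), box minimizer x = (0.0, 0.0)
g(y_3) = b*y + (c1 - a1*y)*x1 + (c2 - a2*y)*x2 = 6*(-0.4) + 13.0*0.0 + 11.2*0.0 = -2.4 + 0.0 + 0.0 = -2.4


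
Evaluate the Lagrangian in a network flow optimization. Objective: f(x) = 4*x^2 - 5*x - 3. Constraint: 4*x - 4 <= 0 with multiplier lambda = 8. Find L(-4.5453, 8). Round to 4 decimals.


Step 1: Evaluate f(x).
f(-4.5453) = 4*(-4.5453)^2 - 5*(-4.5453) - 3 = 102.3655
Step 2: Evaluate g(x).
g(-4.5453) = 4*-4.5453 - 4 = -22.1812
Step 3: Compute Lagrangian.
L = 102.3655 + 8*-22.1812 = -75.0841


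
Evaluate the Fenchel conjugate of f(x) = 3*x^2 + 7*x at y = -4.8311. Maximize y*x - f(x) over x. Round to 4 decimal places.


f*(y) = sup_x {y*x - a*x^2 - b*x} = sup_x {(y-b)*x - a*x^2}
FOC: (y - b) - 2a*x = 0 => x* = (y - b)/(2a)
x* = (-4.8311 - 7)/(2*3) = -1.9719
f*(-4.8311) = (y-b)^2/(4a) = (-4.8311 - 7)^2/(4*3)
= 139.9749/12 = 11.6646


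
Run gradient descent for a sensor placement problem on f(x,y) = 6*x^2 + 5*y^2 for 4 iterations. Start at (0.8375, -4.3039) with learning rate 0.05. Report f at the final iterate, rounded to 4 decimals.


Gradient descent on f(x,y) = 6*x^2 + 5*y^2.
Starting point: (0.8375, -4.3039), alpha = 0.05
Step 1: grad_x = 2*6*0.8375 = 10.05, grad_y = 2*5*-4.3039 = -43.039
  x_1 = 0.8375 - 0.05*10.05 = 0.335
  y_1 = -4.3039 - 0.05*-43.039 = -2.152
Step 2: grad_x = 2*6*0.335 = 4.02, grad_y = 2*5*-2.152 = -21.5195
  x_2 = 0.335 - 0.05*4.02 = 0.134
  y_2 = -2.152 - 0.05*-21.5195 = -1.076
Step 3: grad_x = 2*6*0.134 = 1.608, grad_y = 2*5*-1.076 = -10.7598
  x_3 = 0.134 - 0.05*1.608 = 0.0536
  y_3 = -1.076 - 0.05*-10.7598 = -0.538
Step 4: grad_x = 2*6*0.0536 = 0.6432, grad_y = 2*5*-0.538 = -5.3799
  x_4 = 0.0536 - 0.05*0.6432 = 0.0214
  y_4 = -0.538 - 0.05*-5.3799 = -0.269
f(0.0214, -0.269) = 6*0.0214^2 + 5*(-0.269)^2 = 0.3645


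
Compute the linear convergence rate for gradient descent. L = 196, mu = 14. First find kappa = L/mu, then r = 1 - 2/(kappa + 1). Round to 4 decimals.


Step 1: Compute the condition number.
kappa = L/mu = 196/14 = 14.0
Step 2: Compute the convergence rate.
r = 1 - 2/(kappa + 1) = 1 - 2*mu/(L + mu) = (L - mu)/(L + mu) = 182/210 = 0.8667


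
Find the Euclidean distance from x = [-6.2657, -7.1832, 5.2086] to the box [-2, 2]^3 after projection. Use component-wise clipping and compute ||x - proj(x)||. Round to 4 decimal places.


Project each component onto [-2, 2].
clip(-6.2657) = -2.0, clip(-7.1832) = -2.0, clip(5.2086) = 2.0
Projection = [-2.0, -2.0, 2.0]
Squared diffs: [18.1962, 26.8656, 10.2951]
Distance = sqrt(55.3569) = 7.4402


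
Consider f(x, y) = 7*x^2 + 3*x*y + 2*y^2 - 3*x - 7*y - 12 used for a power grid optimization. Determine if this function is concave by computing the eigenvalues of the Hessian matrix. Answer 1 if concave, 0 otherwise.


The Hessian of f(x,y) = 7*x^2 + 3*x*y + 2*y^2 - 3*x - 7*y - 12 is:
H = [[14, 3], [3, 4]]
Trace = 14 + 4 = 18
Determinant = 14*4 - (3)^2 = 47
Discriminant = (18)^2 - 4*47 = 136.0
Eigenvalues: lambda_1 = 3.169, lambda_2 = 14.831
The function is not concave.

0


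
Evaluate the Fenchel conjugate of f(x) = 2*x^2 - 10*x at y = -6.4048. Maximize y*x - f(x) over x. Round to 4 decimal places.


f*(y) = sup_x {y*x - a*x^2 - b*x} = sup_x {(y-b)*x - a*x^2}
FOC: (y - b) - 2a*x = 0 => x* = (y - b)/(2a)
x* = (-6.4048 + 10)/(2*2) = 0.8988
f*(-6.4048) = (y-b)^2/(4a) = (-6.4048 + 10)^2/(4*2)
= 12.9255/8 = 1.6157


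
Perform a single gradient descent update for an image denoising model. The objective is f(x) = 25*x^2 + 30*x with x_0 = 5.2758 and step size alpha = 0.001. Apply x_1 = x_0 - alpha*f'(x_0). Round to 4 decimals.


We compute the gradient at x_0 and apply the update.
f'(x) = 50*x + 30
f'(5.2758) = 50*5.2758 + 30 = 293.79
x_1 = 5.2758 - 0.001*293.79 = 4.982


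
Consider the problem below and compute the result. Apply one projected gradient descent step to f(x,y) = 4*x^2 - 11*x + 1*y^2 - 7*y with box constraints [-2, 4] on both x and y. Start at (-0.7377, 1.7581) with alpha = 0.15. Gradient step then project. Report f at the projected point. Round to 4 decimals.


Step 1: Compute gradient at (-0.7377, 1.7581).
grad_x = 2*4*-0.7377 - 11 = -16.9016
grad_y = 2*1*1.7581 - 7 = -3.4838
Step 2: Gradient step.
x_raw = -0.7377 - 0.15*-16.9016 = 1.7975
y_raw = 1.7581 - 0.15*-3.4838 = 2.2807
Step 3: Project onto [-2, 4].
x_proj = clip(1.7975) = 1.7975
y_proj = clip(2.2807) = 2.2807
Step 4: Evaluate f.
f(1.7975, 2.2807) = -17.6116


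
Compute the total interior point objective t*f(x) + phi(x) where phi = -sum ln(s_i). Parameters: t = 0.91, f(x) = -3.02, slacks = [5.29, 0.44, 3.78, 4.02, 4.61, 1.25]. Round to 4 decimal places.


Step 1: Compute log-barrier.
ln values: [1.6658, -0.821, 1.3297, 1.3913, 1.5282, 0.2231]
phi = -(1.6658 - 0.821 + 1.3297 + 1.3913 + 1.5282 + 0.2231) = -5.3172
Step 2: Compute augmented objective.
t*f(x) = 0.91*-3.02 = -2.7482
Total = -2.7482 - 5.3172 = -8.0654


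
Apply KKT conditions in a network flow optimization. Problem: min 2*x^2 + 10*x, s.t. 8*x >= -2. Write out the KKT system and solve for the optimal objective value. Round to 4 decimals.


Step 1: Try lambda = 0 (constraint inactive).
x_unc = -10/(2*2) = -2.5
Check: 8*-2.5 = -20.0 < -2 -- violated!
Step 2: Constraint must be active: 8*x = -2
x* = -2/8 = -0.25
lambda = (2*2*(-0.25) + 10)/8 = 1.125
Step 3: Compute optimal value.
f(x*) = 2*(-0.25)^2 + 10*(-0.25) = -2.375


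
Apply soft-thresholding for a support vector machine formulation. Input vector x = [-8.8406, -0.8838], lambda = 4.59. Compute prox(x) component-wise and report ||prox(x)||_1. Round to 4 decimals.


Soft-thresholding with lambda = 4.59:
prox(-8.8406) = sign(-8.8406)*max(|-8.8406| - 4.59, 0) = -4.2506
prox(-0.8838) = sign(-0.8838)*max(|-0.8838| - 4.59, 0) = 0.0
prox(x) = [-4.2506, 0.0]
||prox(x)||_1 = 4.2506 + 0.0 = 4.2506


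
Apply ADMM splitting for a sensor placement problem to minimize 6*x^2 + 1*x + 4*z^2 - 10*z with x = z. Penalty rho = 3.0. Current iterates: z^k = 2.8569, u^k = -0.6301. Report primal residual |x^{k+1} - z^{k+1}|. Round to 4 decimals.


ADMM iteration with rho = 3.0, z^k = 2.8569, u^k = -0.6301
Step 1: x-update.
Minimize 6*x^2 + 1*x + (3.0/2)*(x - 2.8569 - 0.6301)^2
FOC: (2*6 + 3.0)*x = -1 + 3.0*(2.8569 + 0.6301)
x^{k+1} = 0.6307
Step 2: z-update.
Minimize 4*z^2 - 10*z + (3.0/2)*(0.6307 - z - 0.6301)^2
FOC: (2*4 + 3.0)*z = 10 + 3.0*(0.6307 - 0.6301)
z^{k+1} = 0.9093
Step 3: u-update.
u^{k+1} = -0.6301 + 0.6307 - 0.9093 = -0.9086
Step 4: Primal residual = |0.6307 - 0.9093| = 0.2785


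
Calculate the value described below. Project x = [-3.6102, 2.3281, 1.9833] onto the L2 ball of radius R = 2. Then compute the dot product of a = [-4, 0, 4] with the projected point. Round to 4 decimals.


Step 1: Compute ||x|| (intermediates to 6 decimals).
||x|| = sqrt((-3.6102)^2 + 2.3281^2 + 1.9833^2) = 4.731498
Step 2: Project.
Since ||x|| > R, scale = R/||x|| = 2/4.731498 = 0.422699, proj(x) = scale * x
proj(x) = [-1.526028, 0.984086, 0.838339]
Step 3: Dot product.
a^T * proj(x) = -4*(-1.526028) + 0*0.984086 + 4*0.838339 = 9.4575


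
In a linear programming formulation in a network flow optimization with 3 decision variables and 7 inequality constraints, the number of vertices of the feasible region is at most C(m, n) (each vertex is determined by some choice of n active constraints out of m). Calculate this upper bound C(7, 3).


Each vertex corresponds to some choice of n active constraints out of m, so the number of vertices is at most C(m, n) = m! / (n!(m-n)!).
m = 7, n = 3
Numerator: 7 * 6 * 5
Denominator: 3! = 6
C(7, 3) = 35


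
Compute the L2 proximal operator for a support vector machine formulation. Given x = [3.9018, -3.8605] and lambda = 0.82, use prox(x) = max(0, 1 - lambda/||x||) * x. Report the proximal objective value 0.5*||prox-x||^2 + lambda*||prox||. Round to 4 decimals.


Step 1: Compute ||x||.
||x|| = 5.4889
Step 2: Compute scaling factor.
scale = max(0, 1 - 0.82/5.4889) = 0.8506
Step 3: prox(x) = [3.3189, -3.2838]
||prox(x)|| = 4.6689
Step 4: Proximal objective.
0.5*||prox-x||^2 = 0.3362
lambda*||prox|| = 3.8285
Total = 4.1647


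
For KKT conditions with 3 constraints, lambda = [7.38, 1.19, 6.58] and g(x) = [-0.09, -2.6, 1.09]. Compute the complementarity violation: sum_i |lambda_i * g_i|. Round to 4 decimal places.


KKT complementary slackness check:
lambda_1 * g_1 = 7.38 * -0.09 = -0.6642
lambda_2 * g_2 = 1.19 * -2.6 = -3.094
lambda_3 * g_3 = 6.58 * 1.09 = 7.1722
Total violation = 0.6642 + 3.094 + 7.1722 = 10.9304


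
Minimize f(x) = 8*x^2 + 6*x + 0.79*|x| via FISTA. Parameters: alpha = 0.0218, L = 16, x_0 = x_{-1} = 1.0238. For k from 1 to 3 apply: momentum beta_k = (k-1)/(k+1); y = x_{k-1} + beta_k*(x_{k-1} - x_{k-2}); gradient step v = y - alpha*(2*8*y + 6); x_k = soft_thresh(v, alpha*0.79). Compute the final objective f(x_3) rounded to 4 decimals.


FISTA on f(x) = 8*x^2 + 6*x + 0.79*|x|
L = 16, alpha = 0.0218
Iteration 1: beta = 0.0, y = 1.0238 + 0.0*(1.0238 - 1.0238) = 1.0238
  grad(y) = 22.3808, v = y - alpha*grad = 0.5359
  prox(v) = soft_thresh(0.5359, 0.0172) = 0.5187
Iteration 2: beta = 0.3333, y = 0.5187 + 0.3333*(0.5187 - 1.0238) = 0.3503
  grad(y) = 11.6048, v = y - alpha*grad = 0.0973
  prox(v) = soft_thresh(0.0973, 0.0172) = 0.0801
Iteration 3: beta = 0.5, y = 0.0801 + 0.5*(0.0801 - 0.5187) = -0.1392
  grad(y) = 3.7729, v = y - alpha*grad = -0.2214
  prox(v) = soft_thresh(-0.2214, 0.0172) = -0.2042
f(x_3) = 8*(-0.2042)^2 + 6*(-0.2042) + 0.79*|-0.2042| = -0.7303


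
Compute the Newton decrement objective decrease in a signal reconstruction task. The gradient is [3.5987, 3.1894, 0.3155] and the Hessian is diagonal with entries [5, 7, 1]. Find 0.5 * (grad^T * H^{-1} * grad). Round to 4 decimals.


Step 1: H is diagonal, so H^(-1) * g = [0.7197, 0.4556, 0.3155].
Step 2: g^T H^(-1) g = sum_i g_i^2 / H_ii
  = (3.5987)^2/5 + (3.1894)^2/7 + (0.3155)^2/1
  = 2.5901 + 1.4532 + 0.0995 = 4.1429
Step 3: Objective decrease = 0.5 * g^T H^(-1) g = 2.0714


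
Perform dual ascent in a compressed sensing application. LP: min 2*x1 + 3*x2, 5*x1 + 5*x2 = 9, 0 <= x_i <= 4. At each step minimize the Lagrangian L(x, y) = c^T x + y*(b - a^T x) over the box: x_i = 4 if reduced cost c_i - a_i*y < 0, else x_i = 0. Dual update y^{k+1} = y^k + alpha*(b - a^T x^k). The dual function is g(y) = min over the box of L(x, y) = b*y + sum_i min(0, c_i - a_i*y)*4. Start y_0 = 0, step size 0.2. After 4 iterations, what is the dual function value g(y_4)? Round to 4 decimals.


Dual ascent for LP: min 2*x1 + 3*x2, 5*x1 + 5*x2 = 9, 0 <= x_i <= 4
Step 1: y^k = 0.0, reduced costs: (2.0, 3.0)
  x^k = (0.0, 0.0), subgradient = b - a^T x = 9.0
  y^{k+1} = 0.0 + 0.2*9.0 = 1.8
Step 2: y^k = 1.8, reduced costs: (-7.0, -6.0)
  x^k = (4.0, 4.0), subgradient = b - a^T x = -31.0
  y^{k+1} = 1.8 + 0.2*-31.0 = -4.4
Step 3: y^k = -4.4, reduced costs: (24.0, 25.0)
  x^k = (0.0, 0.0), subgradient = b - a^T x = 9.0
  y^{k+1} = -4.4 + 0.2*9.0 = -2.6
Step 4: y^k = -2.6, reduced costs: (15.0, 16.0)
  x^k = (0.0, 0.0), subgradient = b - a^T x = 9.0
  y^{k+1} = -2.6 + 0.2*9.0 = -0.8
Dual objective at y_4 = -0.8: reduced costs (6.0, 7.0), box minimizer x = (0.0, 0.0)
g(y_4) = b*y + (c1 - a1*y)*x1 + (c2 - a2*y)*x2 = 9*(-0.8) + 6.0*0.0 + 7.0*0.0 = -7.2 + 0.0 + 0.0 = -7.2


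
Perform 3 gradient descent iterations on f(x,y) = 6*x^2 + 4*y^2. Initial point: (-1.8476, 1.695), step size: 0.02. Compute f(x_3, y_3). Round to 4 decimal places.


Gradient descent on f(x,y) = 6*x^2 + 4*y^2.
Starting point: (-1.8476, 1.695), alpha = 0.02
Step 1: grad_x = 2*6*-1.8476 = -22.1712, grad_y = 2*4*1.695 = 13.56
  x_1 = -1.8476 - 0.02*-22.1712 = -1.4042
  y_1 = 1.695 - 0.02*13.56 = 1.4238
Step 2: grad_x = 2*6*-1.4042 = -16.8501, grad_y = 2*4*1.4238 = 11.3904
  x_2 = -1.4042 - 0.02*-16.8501 = -1.0672
  y_2 = 1.4238 - 0.02*11.3904 = 1.196
Step 3: grad_x = 2*6*-1.0672 = -12.8061, grad_y = 2*4*1.196 = 9.5679
  x_3 = -1.0672 - 0.02*-12.8061 = -0.8111
  y_3 = 1.196 - 0.02*9.5679 = 1.0046
f(-0.8111, 1.0046) = 6*(-0.8111)^2 + 4*1.0046^2 = 7.984


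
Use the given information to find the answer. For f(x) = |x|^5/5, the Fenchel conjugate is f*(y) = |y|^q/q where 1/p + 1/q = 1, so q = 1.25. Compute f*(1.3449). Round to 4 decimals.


The conjugate exponent q satisfies 1/p + 1/q = 1.
p = 5, so q = 5/(5 - 1) = 1.25
|y|^q = 1.3449^1.25 = 1.4483
f*(1.3449) = 1.4483 / 1.25 = 1.1587


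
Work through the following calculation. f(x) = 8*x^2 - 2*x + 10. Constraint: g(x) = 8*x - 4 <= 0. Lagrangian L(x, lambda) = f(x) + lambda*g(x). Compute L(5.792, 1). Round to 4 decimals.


Step 1: Evaluate f(x).
f(5.792) = 8*5.792^2 - 2*5.792 + 10 = 266.7941
Step 2: Evaluate g(x).
g(5.792) = 8*5.792 - 4 = 42.336
Step 3: Compute Lagrangian.
L = 266.7941 + 1*42.336 = 309.1301


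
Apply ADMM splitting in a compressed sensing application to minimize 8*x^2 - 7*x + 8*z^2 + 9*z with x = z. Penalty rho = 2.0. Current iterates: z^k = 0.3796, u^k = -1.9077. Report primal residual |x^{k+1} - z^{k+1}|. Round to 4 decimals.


ADMM iteration with rho = 2.0, z^k = 0.3796, u^k = -1.9077
Step 1: x-update.
Minimize 8*x^2 - 7*x + (2.0/2)*(x - 0.3796 - 1.9077)^2
FOC: (2*8 + 2.0)*x = 7 + 2.0*(0.3796 + 1.9077)
x^{k+1} = 0.643
Step 2: z-update.
Minimize 8*z^2 + 9*z + (2.0/2)*(0.643 - z - 1.9077)^2
FOC: (2*8 + 2.0)*z = -9 + 2.0*(0.643 - 1.9077)
z^{k+1} = -0.6405
Step 3: u-update.
u^{k+1} = -1.9077 + 0.643 + 0.6405 = -0.6241
Step 4: Primal residual = |0.643 + 0.6405| = 1.2836


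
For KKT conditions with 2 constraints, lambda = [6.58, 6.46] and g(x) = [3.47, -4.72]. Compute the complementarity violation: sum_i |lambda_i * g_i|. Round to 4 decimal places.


KKT complementary slackness check:
lambda_1 * g_1 = 6.58 * 3.47 = 22.8326
lambda_2 * g_2 = 6.46 * -4.72 = -30.4912
Total violation = 22.8326 + 30.4912 = 53.3238


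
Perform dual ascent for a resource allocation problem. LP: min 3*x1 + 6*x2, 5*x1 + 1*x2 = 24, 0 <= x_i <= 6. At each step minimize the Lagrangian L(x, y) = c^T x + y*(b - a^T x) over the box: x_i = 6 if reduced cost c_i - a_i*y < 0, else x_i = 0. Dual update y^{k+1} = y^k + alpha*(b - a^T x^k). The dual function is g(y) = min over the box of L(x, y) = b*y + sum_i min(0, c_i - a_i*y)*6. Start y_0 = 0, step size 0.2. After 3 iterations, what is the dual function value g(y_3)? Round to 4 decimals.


Dual ascent for LP: min 3*x1 + 6*x2, 5*x1 + 1*x2 = 24, 0 <= x_i <= 6
Step 1: y^k = 0.0, reduced costs: (3.0, 6.0)
  x^k = (0.0, 0.0), subgradient = b - a^T x = 24.0
  y^{k+1} = 0.0 + 0.2*24.0 = 4.8
Step 2: y^k = 4.8, reduced costs: (-21.0, 1.2)
  x^k = (6.0, 0.0), subgradient = b - a^T x = -6.0
  y^{k+1} = 4.8 + 0.2*-6.0 = 3.6
Step 3: y^k = 3.6, reduced costs: (-15.0, 2.4)
  x^k = (6.0, 0.0), subgradient = b - a^T x = -6.0
  y^{k+1} = 3.6 + 0.2*-6.0 = 2.4
Dual objective at y_3 = 2.4: reduced costs (-9.0, 3.6), box minimizer x = (6.0, 0.0)
g(y_3) = b*y + (c1 - a1*y)*x1 + (c2 - a2*y)*x2 = 24*2.4 + (-9.0)*6.0 + 3.6*0.0 = 57.6 - 54.0 + 0.0 = 3.6


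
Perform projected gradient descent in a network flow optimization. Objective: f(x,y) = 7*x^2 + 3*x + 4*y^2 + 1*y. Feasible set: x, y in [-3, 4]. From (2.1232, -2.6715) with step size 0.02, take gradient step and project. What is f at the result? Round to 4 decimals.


Step 1: Compute gradient at (2.1232, -2.6715).
grad_x = 2*7*2.1232 + 3 = 32.7248
grad_y = 2*4*-2.6715 + 1 = -20.372
Step 2: Gradient step.
x_raw = 2.1232 - 0.02*32.7248 = 1.4687
y_raw = -2.6715 - 0.02*-20.372 = -2.2641
Step 3: Project onto [-3, 4].
x_proj = clip(1.4687) = 1.4687
y_proj = clip(-2.2641) = -2.2641
Step 4: Evaluate f.
f(1.4687, -2.2641) = 37.7456


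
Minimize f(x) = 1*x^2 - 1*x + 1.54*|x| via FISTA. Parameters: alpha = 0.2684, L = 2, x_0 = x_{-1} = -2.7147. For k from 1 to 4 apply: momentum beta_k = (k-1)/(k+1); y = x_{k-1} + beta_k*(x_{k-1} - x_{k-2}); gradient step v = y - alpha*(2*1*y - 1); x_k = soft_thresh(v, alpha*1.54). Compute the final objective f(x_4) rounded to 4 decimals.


FISTA on f(x) = 1*x^2 - 1*x + 1.54*|x|
L = 2, alpha = 0.2684
Iteration 1: beta = 0.0, y = -2.7147 + 0.0*(-2.7147 + 2.7147) = -2.7147
  grad(y) = -6.4294, v = y - alpha*grad = -0.989
  prox(v) = soft_thresh(-0.989, 0.4133) = -0.5757
Iteration 2: beta = 0.3333, y = -0.5757 + 0.3333*(-0.5757 + 2.7147) = 0.1373
  grad(y) = -0.7254, v = y - alpha*grad = 0.332
  prox(v) = soft_thresh(0.332, 0.4133) = 0.0
Iteration 3: beta = 0.5, y = 0.0 + 0.5*(0.0 + 0.5757) = 0.2879
  grad(y) = -0.4243, v = y - alpha*grad = 0.4017
  prox(v) = soft_thresh(0.4017, 0.4133) = 0.0
Iteration 4: beta = 0.6, y = 0.0 + 0.6*(0.0 - 0.0) = 0.0
  grad(y) = -1.0, v = y - alpha*grad = 0.2684
  prox(v) = soft_thresh(0.2684, 0.4133) = 0.0
f(x_4) = 1*0.0^2 - 1*0.0 + 1.54*|0.0| = 0.0


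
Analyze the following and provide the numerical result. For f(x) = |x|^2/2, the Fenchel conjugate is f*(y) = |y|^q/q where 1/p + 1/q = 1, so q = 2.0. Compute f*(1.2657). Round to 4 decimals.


The conjugate exponent q satisfies 1/p + 1/q = 1.
p = 2, so q = 2/(2 - 1) = 2.0
|y|^q = 1.2657^2.0 = 1.602
f*(1.2657) = 1.602 / 2.0 = 0.801


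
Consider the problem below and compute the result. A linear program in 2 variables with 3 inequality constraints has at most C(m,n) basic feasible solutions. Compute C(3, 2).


Each vertex corresponds to some choice of n active constraints out of m, so the number of vertices is at most C(m, n) = m! / (n!(m-n)!).
m = 3, n = 2
Numerator: 3 * 2
Denominator: 2! = 2
C(3, 2) = 3


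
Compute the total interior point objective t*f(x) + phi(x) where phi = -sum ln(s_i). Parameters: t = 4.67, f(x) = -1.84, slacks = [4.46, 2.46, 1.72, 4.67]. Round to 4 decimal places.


Step 1: Compute log-barrier.
ln values: [1.4951, 0.9002, 0.5423, 1.5412]
phi = -(1.4951 + 0.9002 + 0.5423 + 1.5412) = -4.4788
Step 2: Compute augmented objective.
t*f(x) = 4.67*-1.84 = -8.5928
Total = -8.5928 - 4.4788 = -13.0716


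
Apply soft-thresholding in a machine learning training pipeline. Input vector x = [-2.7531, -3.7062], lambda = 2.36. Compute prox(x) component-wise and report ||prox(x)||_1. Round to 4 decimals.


Soft-thresholding with lambda = 2.36:
prox(-2.7531) = sign(-2.7531)*max(|-2.7531| - 2.36, 0) = -0.3931
prox(-3.7062) = sign(-3.7062)*max(|-3.7062| - 2.36, 0) = -1.3462
prox(x) = [-0.3931, -1.3462]
||prox(x)||_1 = 0.3931 + 1.3462 = 1.7393


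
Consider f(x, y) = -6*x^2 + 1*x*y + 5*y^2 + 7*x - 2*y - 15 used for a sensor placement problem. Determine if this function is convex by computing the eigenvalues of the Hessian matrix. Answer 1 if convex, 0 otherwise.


The Hessian of f(x,y) = -6*x^2 + 1*x*y + 5*y^2 + 7*x - 2*y - 15 is:
H = [[-12, 1], [1, 10]]
Trace = -12 + 10 = -2
Determinant = -12*10 - (1)^2 = -121
Discriminant = (-2)^2 - 4*-121 = 488.0
Eigenvalues: lambda_1 = -12.0454, lambda_2 = 10.0454
The function is not convex.

0


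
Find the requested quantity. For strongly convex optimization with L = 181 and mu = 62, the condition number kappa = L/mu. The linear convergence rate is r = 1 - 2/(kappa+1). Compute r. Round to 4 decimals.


Step 1: Compute the condition number.
kappa = L/mu = 181/62 = 2.9194
Step 2: Compute the convergence rate.
r = 1 - 2/(kappa + 1) = 1 - 2*mu/(L + mu) = (L - mu)/(L + mu) = 119/243 = 0.4897


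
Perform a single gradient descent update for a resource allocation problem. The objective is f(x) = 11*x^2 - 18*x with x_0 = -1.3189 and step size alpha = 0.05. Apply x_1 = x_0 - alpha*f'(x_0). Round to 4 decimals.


We compute the gradient at x_0 and apply the update.
f'(x) = 22*x - 18
f'(-1.3189) = 22*-1.3189 - 18 = -47.0158
x_1 = -1.3189 - 0.05*-47.0158 = 1.0319


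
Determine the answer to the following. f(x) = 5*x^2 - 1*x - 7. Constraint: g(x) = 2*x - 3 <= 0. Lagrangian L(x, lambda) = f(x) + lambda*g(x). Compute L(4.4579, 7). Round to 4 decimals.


Step 1: Evaluate f(x).
f(4.4579) = 5*4.4579^2 - 1*4.4579 - 7 = 87.9065
Step 2: Evaluate g(x).
g(4.4579) = 2*4.4579 - 3 = 5.9158
Step 3: Compute Lagrangian.
L = 87.9065 + 7*5.9158 = 129.3171


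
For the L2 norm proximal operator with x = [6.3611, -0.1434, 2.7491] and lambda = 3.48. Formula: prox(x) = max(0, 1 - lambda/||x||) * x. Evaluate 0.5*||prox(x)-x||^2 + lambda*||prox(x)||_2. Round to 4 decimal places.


Step 1: Compute ||x||.
||x|| = 6.9312
Step 2: Compute scaling factor.
scale = max(0, 1 - 3.48/6.9312) = 0.4979
Step 3: prox(x) = [3.1673, -0.0714, 1.3688]
||prox(x)|| = 3.4512
Step 4: Proximal objective.
0.5*||prox-x||^2 = 6.0552
lambda*||prox|| = 12.0102
Total = 18.0654


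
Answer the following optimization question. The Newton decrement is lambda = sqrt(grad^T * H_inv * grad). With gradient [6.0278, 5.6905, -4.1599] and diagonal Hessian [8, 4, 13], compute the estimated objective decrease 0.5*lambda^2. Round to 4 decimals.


Step 1: H is diagonal, so H^(-1) * g = [0.7535, 1.4226, -0.32].
Step 2: g^T H^(-1) g = sum_i g_i^2 / H_ii
  = (6.0278)^2/8 + (5.6905)^2/4 + (-4.1599)^2/13
  = 4.5418 + 8.0954 + 1.3311 = 13.9684
Step 3: Objective decrease = 0.5 * g^T H^(-1) g = 6.9842


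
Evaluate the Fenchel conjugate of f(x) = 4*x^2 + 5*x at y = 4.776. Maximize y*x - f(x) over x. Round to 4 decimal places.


f*(y) = sup_x {y*x - a*x^2 - b*x} = sup_x {(y-b)*x - a*x^2}
FOC: (y - b) - 2a*x = 0 => x* = (y - b)/(2a)
x* = (4.776 - 5)/(2*4) = -0.028
f*(4.776) = (y-b)^2/(4a) = (4.776 - 5)^2/(4*4)
= 0.0502/16 = 0.0031


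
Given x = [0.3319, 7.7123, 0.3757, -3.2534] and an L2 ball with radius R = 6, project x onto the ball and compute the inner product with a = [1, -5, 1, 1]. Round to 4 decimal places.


Step 1: Compute ||x|| (intermediates to 6 decimals).
||x|| = sqrt(0.3319^2 + 7.7123^2 + 0.3757^2 + (-3.2534)^2) = 8.385433
Step 2: Project.
Since ||x|| > R, scale = R/||x|| = 6/8.385433 = 0.715527, proj(x) = scale * x
proj(x) = [0.237483, 5.518359, 0.268823, -2.327896]
Step 3: Dot product.
a^T * proj(x) = 1*0.237483 - 5*5.518359 + 1*0.268823 + 1*(-2.327896) = -29.4134


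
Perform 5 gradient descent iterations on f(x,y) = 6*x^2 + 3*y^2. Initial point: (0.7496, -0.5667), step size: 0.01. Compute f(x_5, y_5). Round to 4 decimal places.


Gradient descent on f(x,y) = 6*x^2 + 3*y^2.
Starting point: (0.7496, -0.5667), alpha = 0.01
Step 1: grad_x = 2*6*0.7496 = 8.9952, grad_y = 2*3*-0.5667 = -3.4002
  x_1 = 0.7496 - 0.01*8.9952 = 0.6596
  y_1 = -0.5667 - 0.01*-3.4002 = -0.5327
Step 2: grad_x = 2*6*0.6596 = 7.9158, grad_y = 2*3*-0.5327 = -3.1962
  x_2 = 0.6596 - 0.01*7.9158 = 0.5805
  y_2 = -0.5327 - 0.01*-3.1962 = -0.5007
Step 3: grad_x = 2*6*0.5805 = 6.9659, grad_y = 2*3*-0.5007 = -3.0044
  x_3 = 0.5805 - 0.01*6.9659 = 0.5108
  y_3 = -0.5007 - 0.01*-3.0044 = -0.4707
Step 4: grad_x = 2*6*0.5108 = 6.13, grad_y = 2*3*-0.4707 = -2.8242
  x_4 = 0.5108 - 0.01*6.13 = 0.4495
  y_4 = -0.4707 - 0.01*-2.8242 = -0.4425
Step 5: grad_x = 2*6*0.4495 = 5.3944, grad_y = 2*3*-0.4425 = -2.6547
  x_5 = 0.4495 - 0.01*5.3944 = 0.3956
  y_5 = -0.4425 - 0.01*-2.6547 = -0.4159
f(0.3956, -0.4159) = 6*0.3956^2 + 3*(-0.4159)^2 = 1.4579


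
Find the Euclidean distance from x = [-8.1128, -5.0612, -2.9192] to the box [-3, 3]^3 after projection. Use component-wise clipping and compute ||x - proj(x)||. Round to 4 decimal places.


Project each component onto [-3, 3].
clip(-8.1128) = -3.0, clip(-5.0612) = -3.0, clip(-2.9192) = -2.9192
Projection = [-3.0, -3.0, -2.9192]
Squared diffs: [26.1407, 4.2485, 0.0]
Distance = sqrt(30.3892) = 5.5126


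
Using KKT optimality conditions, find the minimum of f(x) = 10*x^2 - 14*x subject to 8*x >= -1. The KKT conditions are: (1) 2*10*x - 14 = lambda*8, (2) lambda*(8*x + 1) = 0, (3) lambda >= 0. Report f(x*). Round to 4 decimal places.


Step 1: Try lambda = 0 (constraint inactive).
Stationarity: 2*10*x - 14 = 0
x* = 14/(2*10) = 0.7
Check constraint: 8*0.7 = 5.6 >= -1 -- satisfied.
Step 2: Compute optimal value.
f(x*) = 10*0.7^2 - 14*0.7 = -4.9


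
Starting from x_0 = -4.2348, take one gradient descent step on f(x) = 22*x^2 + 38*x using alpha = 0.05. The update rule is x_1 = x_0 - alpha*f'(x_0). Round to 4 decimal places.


We compute the gradient at x_0 and apply the update.
f'(x) = 44*x + 38
f'(-4.2348) = 44*-4.2348 + 38 = -148.3312
x_1 = -4.2348 - 0.05*-148.3312 = 3.1818


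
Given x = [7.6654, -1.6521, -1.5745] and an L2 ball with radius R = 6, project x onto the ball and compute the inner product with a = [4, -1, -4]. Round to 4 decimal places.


Step 1: Compute ||x|| (intermediates to 6 decimals).
||x|| = sqrt(7.6654^2 + (-1.6521)^2 + (-1.5745)^2) = 7.997927
Step 2: Project.
Since ||x|| > R, scale = R/||x|| = 6/7.997927 = 0.750194, proj(x) = scale * x
proj(x) = [5.750537, -1.239396, -1.18118]
Step 3: Dot product.
a^T * proj(x) = 4*5.750537 - 1*(-1.239396) - 4*(-1.18118) = 28.9663


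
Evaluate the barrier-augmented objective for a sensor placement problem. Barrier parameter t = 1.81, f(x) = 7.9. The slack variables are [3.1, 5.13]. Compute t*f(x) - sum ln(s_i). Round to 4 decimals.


Step 1: Compute log-barrier.
ln values: [1.1314, 1.6351]
phi = -(1.1314 + 1.6351) = -2.7665
Step 2: Compute augmented objective.
t*f(x) = 1.81*7.9 = 14.299
Total = 14.299 - 2.7665 = 11.5325


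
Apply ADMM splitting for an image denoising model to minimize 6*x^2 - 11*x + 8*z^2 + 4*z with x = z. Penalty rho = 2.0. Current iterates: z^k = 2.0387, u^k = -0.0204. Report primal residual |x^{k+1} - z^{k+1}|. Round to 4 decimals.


ADMM iteration with rho = 2.0, z^k = 2.0387, u^k = -0.0204
Step 1: x-update.
Minimize 6*x^2 - 11*x + (2.0/2)*(x - 2.0387 - 0.0204)^2
FOC: (2*6 + 2.0)*x = 11 + 2.0*(2.0387 + 0.0204)
x^{k+1} = 1.0799
Step 2: z-update.
Minimize 8*z^2 + 4*z + (2.0/2)*(1.0799 - z - 0.0204)^2
FOC: (2*8 + 2.0)*z = -4 + 2.0*(1.0799 - 0.0204)
z^{k+1} = -0.1045
Step 3: u-update.
u^{k+1} = -0.0204 + 1.0799 + 0.1045 = 1.164
Step 4: Primal residual = |1.0799 + 0.1045| = 1.1844


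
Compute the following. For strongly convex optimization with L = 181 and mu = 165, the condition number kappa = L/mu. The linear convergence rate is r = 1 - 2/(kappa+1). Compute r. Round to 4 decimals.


Step 1: Compute the condition number.
kappa = L/mu = 181/165 = 1.097
Step 2: Compute the convergence rate.
r = 1 - 2/(kappa + 1) = 1 - 2*mu/(L + mu) = (L - mu)/(L + mu) = 16/346 = 0.0462


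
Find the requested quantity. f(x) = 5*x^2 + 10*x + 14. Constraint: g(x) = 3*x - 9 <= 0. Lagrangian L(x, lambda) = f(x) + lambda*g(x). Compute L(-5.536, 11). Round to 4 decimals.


Step 1: Evaluate f(x).
f(-5.536) = 5*(-5.536)^2 + 10*(-5.536) + 14 = 111.8765
Step 2: Evaluate g(x).
g(-5.536) = 3*-5.536 - 9 = -25.608
Step 3: Compute Lagrangian.
L = 111.8765 + 11*-25.608 = -169.8115


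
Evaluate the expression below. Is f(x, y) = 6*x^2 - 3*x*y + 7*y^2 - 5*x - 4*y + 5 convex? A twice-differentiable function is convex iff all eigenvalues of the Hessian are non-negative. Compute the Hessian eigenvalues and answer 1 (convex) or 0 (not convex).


The Hessian of f(x,y) = 6*x^2 - 3*x*y + 7*y^2 - 5*x - 4*y + 5 is:
H = [[12, -3], [-3, 14]]
Trace = 12 + 14 = 26
Determinant = 12*14 - (-3)^2 = 159
Discriminant = (26)^2 - 4*159 = 40.0
Eigenvalues: lambda_1 = 9.8377, lambda_2 = 16.1623
The function is convex.

1


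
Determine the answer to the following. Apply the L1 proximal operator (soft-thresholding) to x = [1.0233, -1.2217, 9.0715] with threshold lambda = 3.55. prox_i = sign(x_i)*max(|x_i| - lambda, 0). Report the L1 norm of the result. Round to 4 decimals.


Soft-thresholding with lambda = 3.55:
prox(1.0233) = sign(1.0233)*max(|1.0233| - 3.55, 0) = 0.0
prox(-1.2217) = sign(-1.2217)*max(|-1.2217| - 3.55, 0) = 0.0
prox(9.0715) = sign(9.0715)*max(|9.0715| - 3.55, 0) = 5.5215
prox(x) = [0.0, 0.0, 5.5215]
||prox(x)||_1 = 0.0 + 0.0 + 5.5215 = 5.5215


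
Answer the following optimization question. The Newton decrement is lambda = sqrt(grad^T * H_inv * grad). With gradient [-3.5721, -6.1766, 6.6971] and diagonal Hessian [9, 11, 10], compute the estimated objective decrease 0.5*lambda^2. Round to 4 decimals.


Step 1: H is diagonal, so H^(-1) * g = [-0.3969, -0.5615, 0.6697].
Step 2: g^T H^(-1) g = sum_i g_i^2 / H_ii
  = (-3.5721)^2/9 + (-6.1766)^2/11 + (6.6971)^2/10
  = 1.4178 + 3.4682 + 4.4851 = 9.3711
Step 3: Objective decrease = 0.5 * g^T H^(-1) g = 4.6855


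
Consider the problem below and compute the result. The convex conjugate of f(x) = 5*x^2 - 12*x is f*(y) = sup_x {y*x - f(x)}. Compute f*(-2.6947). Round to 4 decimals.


f*(y) = sup_x {y*x - a*x^2 - b*x} = sup_x {(y-b)*x - a*x^2}
FOC: (y - b) - 2a*x = 0 => x* = (y - b)/(2a)
x* = (-2.6947 + 12)/(2*5) = 0.9305
f*(-2.6947) = (y-b)^2/(4a) = (-2.6947 + 12)^2/(4*5)
= 86.5886/20 = 4.3294


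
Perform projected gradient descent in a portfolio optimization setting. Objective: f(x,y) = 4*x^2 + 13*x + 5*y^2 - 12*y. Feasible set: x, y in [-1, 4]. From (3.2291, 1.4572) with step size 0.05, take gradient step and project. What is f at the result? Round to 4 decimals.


Step 1: Compute gradient at (3.2291, 1.4572).
grad_x = 2*4*3.2291 + 13 = 38.8328
grad_y = 2*5*1.4572 - 12 = 2.572
Step 2: Gradient step.
x_raw = 3.2291 - 0.05*38.8328 = 1.2875
y_raw = 1.4572 - 0.05*2.572 = 1.3286
Step 3: Project onto [-1, 4].
x_proj = clip(1.2875) = 1.2875
y_proj = clip(1.3286) = 1.3286
Step 4: Evaluate f.
f(1.2875, 1.3286) = 16.2499


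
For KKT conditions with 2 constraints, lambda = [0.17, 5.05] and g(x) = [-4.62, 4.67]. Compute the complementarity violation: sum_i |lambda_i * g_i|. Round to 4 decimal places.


KKT complementary slackness check:
lambda_1 * g_1 = 0.17 * -4.62 = -0.7854
lambda_2 * g_2 = 5.05 * 4.67 = 23.5835
Total violation = 0.7854 + 23.5835 = 24.3689


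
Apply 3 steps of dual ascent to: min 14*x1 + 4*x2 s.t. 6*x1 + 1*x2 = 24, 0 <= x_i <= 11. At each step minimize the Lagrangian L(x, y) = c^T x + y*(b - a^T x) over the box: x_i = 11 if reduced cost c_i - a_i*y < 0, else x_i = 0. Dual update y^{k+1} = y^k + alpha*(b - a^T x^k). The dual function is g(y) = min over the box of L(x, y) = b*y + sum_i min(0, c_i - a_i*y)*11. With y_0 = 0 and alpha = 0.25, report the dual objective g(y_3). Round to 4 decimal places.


Dual ascent for LP: min 14*x1 + 4*x2, 6*x1 + 1*x2 = 24, 0 <= x_i <= 11
Step 1: y^k = 0.0, reduced costs: (14.0, 4.0)
  x^k = (0.0, 0.0), subgradient = b - a^T x = 24.0
  y^{k+1} = 0.0 + 0.25*24.0 = 6.0
Step 2: y^k = 6.0, reduced costs: (-22.0, -2.0)
  x^k = (11.0, 11.0), subgradient = b - a^T x = -53.0
  y^{k+1} = 6.0 + 0.25*-53.0 = -7.25
Step 3: y^k = -7.25, reduced costs: (57.5, 11.25)
  x^k = (0.0, 0.0), subgradient = b - a^T x = 24.0
  y^{k+1} = -7.25 + 0.25*24.0 = -1.25
Dual objective at y_3 = -1.25: reduced costs (21.5, 5.25), box minimizer x = (0.0, 0.0)
g(y_3) = b*y + (c1 - a1*y)*x1 + (c2 - a2*y)*x2 = 24*(-1.25) + 21.5*0.0 + 5.25*0.0 = -30.0 + 0.0 + 0.0 = -30.0


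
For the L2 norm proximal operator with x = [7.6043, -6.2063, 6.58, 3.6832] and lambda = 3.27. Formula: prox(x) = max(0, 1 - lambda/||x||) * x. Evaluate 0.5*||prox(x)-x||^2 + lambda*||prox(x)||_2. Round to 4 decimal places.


Step 1: Compute ||x||.
||x|| = 12.3776
Step 2: Compute scaling factor.
scale = max(0, 1 - 3.27/12.3776) = 0.7358
Step 3: prox(x) = [5.5953, -4.5667, 4.8417, 2.7101]
||prox(x)|| = 9.1076
Step 4: Proximal objective.
0.5*||prox-x||^2 = 5.3465
lambda*||prox|| = 29.7819
Total = 35.1284


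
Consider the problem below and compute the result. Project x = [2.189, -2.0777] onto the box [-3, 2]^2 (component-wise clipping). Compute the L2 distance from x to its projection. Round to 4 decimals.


Project each component onto [-3, 2].
clip(2.189) = 2.0, clip(-2.0777) = -2.0777
Projection = [2.0, -2.0777]
Squared diffs: [0.0357, 0.0]
Distance = sqrt(0.0357) = 0.189


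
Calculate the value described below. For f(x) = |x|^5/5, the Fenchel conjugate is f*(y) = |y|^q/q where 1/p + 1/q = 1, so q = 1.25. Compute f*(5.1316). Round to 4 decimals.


The conjugate exponent q satisfies 1/p + 1/q = 1.
p = 5, so q = 5/(5 - 1) = 1.25
|y|^q = 5.1316^1.25 = 7.7235
f*(5.1316) = 7.7235 / 1.25 = 6.1788


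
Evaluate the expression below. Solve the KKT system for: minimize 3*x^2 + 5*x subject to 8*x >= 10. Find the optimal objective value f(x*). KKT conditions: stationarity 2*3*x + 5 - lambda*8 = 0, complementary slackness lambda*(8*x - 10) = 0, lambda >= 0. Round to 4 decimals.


Step 1: Try lambda = 0 (constraint inactive).
x_unc = -5/(2*3) = -0.8333
Check: 8*-0.8333 = -6.6664 < 10 -- violated!
Step 2: Constraint must be active: 8*x = 10
x* = 10/8 = 1.25
lambda = (2*3*1.25 + 5)/8 = 1.5625
Step 3: Compute optimal value.
f(x*) = 3*1.25^2 + 5*1.25 = 10.9375


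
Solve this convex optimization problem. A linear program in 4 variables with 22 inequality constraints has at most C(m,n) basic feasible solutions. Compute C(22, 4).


Each vertex corresponds to some choice of n active constraints out of m, so the number of vertices is at most C(m, n) = m! / (n!(m-n)!).
m = 22, n = 4
Numerator: 22 * 21 * 20 * 19
Denominator: 4! = 24
C(22, 4) = 7315


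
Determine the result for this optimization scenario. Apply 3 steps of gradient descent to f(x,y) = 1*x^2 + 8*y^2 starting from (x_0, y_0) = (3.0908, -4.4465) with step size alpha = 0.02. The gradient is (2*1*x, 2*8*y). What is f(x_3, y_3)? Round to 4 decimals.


Gradient descent on f(x,y) = 1*x^2 + 8*y^2.
Starting point: (3.0908, -4.4465), alpha = 0.02
Step 1: grad_x = 2*1*3.0908 = 6.1816, grad_y = 2*8*-4.4465 = -71.144
  x_1 = 3.0908 - 0.02*6.1816 = 2.9672
  y_1 = -4.4465 - 0.02*-71.144 = -3.0236
Step 2: grad_x = 2*1*2.9672 = 5.9343, grad_y = 2*8*-3.0236 = -48.3779
  x_2 = 2.9672 - 0.02*5.9343 = 2.8485
  y_2 = -3.0236 - 0.02*-48.3779 = -2.0561
Step 3: grad_x = 2*1*2.8485 = 5.697, grad_y = 2*8*-2.0561 = -32.897
  x_3 = 2.8485 - 0.02*5.697 = 2.7345
  y_3 = -2.0561 - 0.02*-32.897 = -1.3981
f(2.7345, -1.3981) = 1*2.7345^2 + 8*(-1.3981)^2 = 23.1157


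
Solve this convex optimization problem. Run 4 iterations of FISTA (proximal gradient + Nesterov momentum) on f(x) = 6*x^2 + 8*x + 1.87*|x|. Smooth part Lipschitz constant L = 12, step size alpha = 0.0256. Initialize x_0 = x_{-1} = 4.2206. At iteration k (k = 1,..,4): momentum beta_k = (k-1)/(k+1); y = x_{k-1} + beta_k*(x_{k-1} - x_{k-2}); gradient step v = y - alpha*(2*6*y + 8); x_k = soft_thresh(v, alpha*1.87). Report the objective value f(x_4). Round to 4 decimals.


FISTA on f(x) = 6*x^2 + 8*x + 1.87*|x|
L = 12, alpha = 0.0256
Iteration 1: beta = 0.0, y = 4.2206 + 0.0*(4.2206 - 4.2206) = 4.2206
  grad(y) = 58.6472, v = y - alpha*grad = 2.7192
  prox(v) = soft_thresh(2.7192, 0.0479) = 2.6714
Iteration 2: beta = 0.3333, y = 2.6714 + 0.3333*(2.6714 - 4.2206) = 2.1549
  grad(y) = 33.8594, v = y - alpha*grad = 1.2881
  prox(v) = soft_thresh(1.2881, 0.0479) = 1.2403
Iteration 3: beta = 0.5, y = 1.2403 + 0.5*(1.2403 - 2.6714) = 0.5247
  grad(y) = 14.2968, v = y - alpha*grad = 0.1587
  prox(v) = soft_thresh(0.1587, 0.0479) = 0.1109
Iteration 4: beta = 0.6, y = 0.1109 + 0.6*(0.1109 - 1.2403) = -0.5668
  grad(y) = 1.1986, v = y - alpha*grad = -0.5975
  prox(v) = soft_thresh(-0.5975, 0.0479) = -0.5496
f(x_4) = 6*(-0.5496)^2 + 8*(-0.5496) + 1.87*|-0.5496| = -1.5567
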